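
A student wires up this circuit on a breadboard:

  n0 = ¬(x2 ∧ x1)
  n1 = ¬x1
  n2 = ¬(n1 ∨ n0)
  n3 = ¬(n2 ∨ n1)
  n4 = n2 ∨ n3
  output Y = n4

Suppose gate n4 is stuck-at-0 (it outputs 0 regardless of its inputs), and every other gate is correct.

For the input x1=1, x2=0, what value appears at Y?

Propagate with n4 forced: n0=1, n1=0, n2=0, n3=1, n4=0 [stuck-at-0].
So Y = 0. (Without the fault it would be 1.)

0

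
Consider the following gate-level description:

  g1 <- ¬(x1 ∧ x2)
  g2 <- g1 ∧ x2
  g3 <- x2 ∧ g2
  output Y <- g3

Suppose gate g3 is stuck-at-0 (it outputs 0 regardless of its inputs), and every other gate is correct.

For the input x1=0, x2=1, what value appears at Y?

0

Propagate with g3 forced: g1=1, g2=1, g3=0 [stuck-at-0].
So Y = 0. (Without the fault it would be 1.)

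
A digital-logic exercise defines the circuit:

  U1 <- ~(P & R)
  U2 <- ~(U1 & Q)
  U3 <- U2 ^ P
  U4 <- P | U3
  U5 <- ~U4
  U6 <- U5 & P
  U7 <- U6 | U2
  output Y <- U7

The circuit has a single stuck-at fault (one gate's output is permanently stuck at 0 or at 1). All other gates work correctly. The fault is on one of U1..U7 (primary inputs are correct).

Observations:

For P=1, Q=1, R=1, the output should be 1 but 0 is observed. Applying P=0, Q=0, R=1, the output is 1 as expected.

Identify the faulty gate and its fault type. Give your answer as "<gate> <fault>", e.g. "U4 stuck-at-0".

Fault-free values for test 1 (P=1, Q=1, R=1): U1=0, U2=1, U3=0, U4=1, U5=0, U6=0, U7=1, giving Y=1. Observed 0.
Test 1: faults giving observed 0 are {U1 stuck-at-1, U2 stuck-at-0, U7 stuck-at-0}.
Test 2 (P=0, Q=0, R=1): fault-free U1=1, U2=1, U3=1, U4=1, U5=0, U6=0, U7=1 → 1; observed 1. Eliminates U2 stuck-at-0, U7 stuck-at-0.
Only U1 stuck-at-1 is consistent with every test.

U1 stuck-at-1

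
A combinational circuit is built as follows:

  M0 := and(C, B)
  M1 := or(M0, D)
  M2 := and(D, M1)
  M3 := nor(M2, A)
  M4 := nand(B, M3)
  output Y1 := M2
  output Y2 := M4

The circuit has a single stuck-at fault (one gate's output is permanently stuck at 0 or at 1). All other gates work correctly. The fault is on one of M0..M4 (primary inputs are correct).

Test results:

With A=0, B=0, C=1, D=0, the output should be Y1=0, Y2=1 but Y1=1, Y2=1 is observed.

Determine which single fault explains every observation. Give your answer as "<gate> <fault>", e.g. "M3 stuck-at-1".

M2 stuck-at-1

Fault-free values for test 1 (A=0, B=0, C=1, D=0): M0=0, M1=0, M2=0, M3=1, M4=1, giving Y1=0, Y2=1. Observed Y1=1, Y2=1.
Test 1: faults giving observed Y1=1, Y2=1 are {M2 stuck-at-1}.
Only M2 stuck-at-1 is consistent with every test.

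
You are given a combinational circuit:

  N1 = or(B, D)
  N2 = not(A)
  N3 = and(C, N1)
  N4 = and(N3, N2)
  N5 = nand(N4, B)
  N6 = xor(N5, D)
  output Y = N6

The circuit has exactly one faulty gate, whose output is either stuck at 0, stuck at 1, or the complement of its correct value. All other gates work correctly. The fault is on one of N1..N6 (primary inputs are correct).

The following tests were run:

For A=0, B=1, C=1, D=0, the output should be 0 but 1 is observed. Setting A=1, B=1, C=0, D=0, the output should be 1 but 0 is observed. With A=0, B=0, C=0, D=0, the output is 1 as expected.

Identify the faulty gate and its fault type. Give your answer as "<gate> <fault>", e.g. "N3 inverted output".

Fault-free values for test 1 (A=0, B=1, C=1, D=0): N1=1, N2=1, N3=1, N4=1, N5=0, N6=0, giving Y=0. Observed 1.
Test 1: faults giving observed 1 are {N1 stuck-at-0, N1 inverted output, N2 stuck-at-0, N2 inverted output, N3 stuck-at-0, N3 inverted output, N4 stuck-at-0, N4 inverted output, N5 stuck-at-1, N5 inverted output, N6 stuck-at-1, N6 inverted output}.
Test 2 (A=1, B=1, C=0, D=0): fault-free N1=1, N2=0, N3=0, N4=0, N5=1, N6=1 → 1; observed 0. Eliminates N1 stuck-at-0, N1 inverted output, N2 stuck-at-0, N2 inverted output, N3 stuck-at-0, N3 inverted output, N4 stuck-at-0, N5 stuck-at-1, N6 stuck-at-1.
Test 3 (A=0, B=0, C=0, D=0): fault-free N1=0, N2=1, N3=0, N4=0, N5=1, N6=1 → 1; observed 1. Eliminates N5 inverted output, N6 inverted output.
Only N4 inverted output is consistent with every test.

N4 inverted output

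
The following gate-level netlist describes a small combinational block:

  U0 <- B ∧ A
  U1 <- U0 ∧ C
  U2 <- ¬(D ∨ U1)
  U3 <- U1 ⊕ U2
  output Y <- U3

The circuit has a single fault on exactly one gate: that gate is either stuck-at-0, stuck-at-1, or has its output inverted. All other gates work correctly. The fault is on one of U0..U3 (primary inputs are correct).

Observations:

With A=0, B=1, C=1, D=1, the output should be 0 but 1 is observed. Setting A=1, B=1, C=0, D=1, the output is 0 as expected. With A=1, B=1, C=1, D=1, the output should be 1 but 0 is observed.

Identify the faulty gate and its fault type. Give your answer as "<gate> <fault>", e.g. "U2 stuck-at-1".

Fault-free values for test 1 (A=0, B=1, C=1, D=1): U0=0, U1=0, U2=0, U3=0, giving Y=0. Observed 1.
Test 1: faults giving observed 1 are {U0 stuck-at-1, U0 inverted output, U1 stuck-at-1, U1 inverted output, U2 stuck-at-1, U2 inverted output, U3 stuck-at-1, U3 inverted output}.
Test 2 (A=1, B=1, C=0, D=1): fault-free U0=1, U1=0, U2=0, U3=0 → 0; observed 0. Eliminates U1 stuck-at-1, U1 inverted output, U2 stuck-at-1, U2 inverted output, U3 stuck-at-1, U3 inverted output.
Test 3 (A=1, B=1, C=1, D=1): fault-free U0=1, U1=1, U2=0, U3=1 → 1; observed 0. Eliminates U0 stuck-at-1.
Only U0 inverted output is consistent with every test.

U0 inverted output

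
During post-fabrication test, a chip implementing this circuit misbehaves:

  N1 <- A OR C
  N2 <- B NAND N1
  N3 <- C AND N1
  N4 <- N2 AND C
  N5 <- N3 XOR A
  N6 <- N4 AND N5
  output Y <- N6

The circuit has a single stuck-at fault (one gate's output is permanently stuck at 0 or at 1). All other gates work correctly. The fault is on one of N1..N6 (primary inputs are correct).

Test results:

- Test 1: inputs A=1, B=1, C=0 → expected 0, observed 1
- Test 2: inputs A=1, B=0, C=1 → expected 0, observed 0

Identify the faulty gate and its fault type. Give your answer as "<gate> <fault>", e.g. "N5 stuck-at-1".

N4 stuck-at-1

Fault-free values for test 1 (A=1, B=1, C=0): N1=1, N2=0, N3=0, N4=0, N5=1, N6=0, giving Y=0. Observed 1.
Test 1: faults giving observed 1 are {N4 stuck-at-1, N6 stuck-at-1}.
Test 2 (A=1, B=0, C=1): fault-free N1=1, N2=1, N3=1, N4=1, N5=0, N6=0 → 0; observed 0. Eliminates N6 stuck-at-1.
Only N4 stuck-at-1 is consistent with every test.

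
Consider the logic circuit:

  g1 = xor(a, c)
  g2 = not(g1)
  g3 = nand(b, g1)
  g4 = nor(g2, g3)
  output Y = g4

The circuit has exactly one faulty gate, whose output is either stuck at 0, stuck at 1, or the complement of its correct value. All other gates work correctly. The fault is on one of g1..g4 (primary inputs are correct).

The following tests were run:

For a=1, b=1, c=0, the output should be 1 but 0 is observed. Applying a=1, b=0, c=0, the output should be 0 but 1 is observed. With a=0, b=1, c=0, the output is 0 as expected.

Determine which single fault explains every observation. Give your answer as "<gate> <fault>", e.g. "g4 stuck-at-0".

g3 inverted output

Fault-free values for test 1 (a=1, b=1, c=0): g1=1, g2=0, g3=0, g4=1, giving Y=1. Observed 0.
Test 1: faults giving observed 0 are {g1 stuck-at-0, g1 inverted output, g2 stuck-at-1, g2 inverted output, g3 stuck-at-1, g3 inverted output, g4 stuck-at-0, g4 inverted output}.
Test 2 (a=1, b=0, c=0): fault-free g1=1, g2=0, g3=1, g4=0 → 0; observed 1. Eliminates g1 stuck-at-0, g1 inverted output, g2 stuck-at-1, g2 inverted output, g3 stuck-at-1, g4 stuck-at-0.
Test 3 (a=0, b=1, c=0): fault-free g1=0, g2=1, g3=1, g4=0 → 0; observed 0. Eliminates g4 inverted output.
Only g3 inverted output is consistent with every test.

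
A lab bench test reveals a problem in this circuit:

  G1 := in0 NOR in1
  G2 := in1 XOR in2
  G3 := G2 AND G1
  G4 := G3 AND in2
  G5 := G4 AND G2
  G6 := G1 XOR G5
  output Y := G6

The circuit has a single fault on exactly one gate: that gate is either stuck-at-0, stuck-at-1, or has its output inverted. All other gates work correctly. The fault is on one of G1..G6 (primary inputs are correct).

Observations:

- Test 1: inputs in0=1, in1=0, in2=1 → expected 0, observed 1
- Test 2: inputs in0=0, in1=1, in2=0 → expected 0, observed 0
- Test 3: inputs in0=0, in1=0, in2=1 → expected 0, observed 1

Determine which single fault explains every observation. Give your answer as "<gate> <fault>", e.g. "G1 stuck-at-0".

G3 inverted output

Fault-free values for test 1 (in0=1, in1=0, in2=1): G1=0, G2=1, G3=0, G4=0, G5=0, G6=0, giving Y=0. Observed 1.
Test 1: faults giving observed 1 are {G3 stuck-at-1, G3 inverted output, G4 stuck-at-1, G4 inverted output, G5 stuck-at-1, G5 inverted output, G6 stuck-at-1, G6 inverted output}.
Test 2 (in0=0, in1=1, in2=0): fault-free G1=0, G2=1, G3=0, G4=0, G5=0, G6=0 → 0; observed 0. Eliminates G4 stuck-at-1, G4 inverted output, G5 stuck-at-1, G5 inverted output, G6 stuck-at-1, G6 inverted output.
Test 3 (in0=0, in1=0, in2=1): fault-free G1=1, G2=1, G3=1, G4=1, G5=1, G6=0 → 0; observed 1. Eliminates G3 stuck-at-1.
Only G3 inverted output is consistent with every test.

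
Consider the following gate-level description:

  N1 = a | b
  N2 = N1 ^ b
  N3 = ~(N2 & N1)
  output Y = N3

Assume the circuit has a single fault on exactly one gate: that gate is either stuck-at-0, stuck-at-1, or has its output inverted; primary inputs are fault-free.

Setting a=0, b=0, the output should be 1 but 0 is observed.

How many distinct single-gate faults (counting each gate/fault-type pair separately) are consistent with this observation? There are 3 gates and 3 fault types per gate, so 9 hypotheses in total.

Fault-free: N1=0, N2=0, N3=1 → 1. Observed 0.
  N1 stuck-at-0: output 1 ✗
  N1 stuck-at-1: output 0 ✓
  N1 inverted output: output 0 ✓
  N2 stuck-at-0: output 1 ✗
  N2 stuck-at-1: output 1 ✗
  N2 inverted output: output 1 ✗
  N3 stuck-at-0: output 0 ✓
  N3 stuck-at-1: output 1 ✗
  N3 inverted output: output 0 ✓
Consistent faults: {N1 stuck-at-1, N1 inverted output, N3 stuck-at-0, N3 inverted output} — 4 in all.

4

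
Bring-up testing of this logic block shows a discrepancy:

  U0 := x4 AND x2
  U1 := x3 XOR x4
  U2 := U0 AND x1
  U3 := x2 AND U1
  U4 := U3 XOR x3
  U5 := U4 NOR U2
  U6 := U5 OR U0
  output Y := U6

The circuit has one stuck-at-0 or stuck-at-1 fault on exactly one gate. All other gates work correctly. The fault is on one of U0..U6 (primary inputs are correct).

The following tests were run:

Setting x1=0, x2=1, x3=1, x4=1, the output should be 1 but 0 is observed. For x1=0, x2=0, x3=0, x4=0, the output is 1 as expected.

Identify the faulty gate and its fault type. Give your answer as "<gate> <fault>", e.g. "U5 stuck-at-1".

U0 stuck-at-0

Fault-free values for test 1 (x1=0, x2=1, x3=1, x4=1): U0=1, U1=0, U2=0, U3=0, U4=1, U5=0, U6=1, giving Y=1. Observed 0.
Test 1: faults giving observed 0 are {U0 stuck-at-0, U6 stuck-at-0}.
Test 2 (x1=0, x2=0, x3=0, x4=0): fault-free U0=0, U1=0, U2=0, U3=0, U4=0, U5=1, U6=1 → 1; observed 1. Eliminates U6 stuck-at-0.
Only U0 stuck-at-0 is consistent with every test.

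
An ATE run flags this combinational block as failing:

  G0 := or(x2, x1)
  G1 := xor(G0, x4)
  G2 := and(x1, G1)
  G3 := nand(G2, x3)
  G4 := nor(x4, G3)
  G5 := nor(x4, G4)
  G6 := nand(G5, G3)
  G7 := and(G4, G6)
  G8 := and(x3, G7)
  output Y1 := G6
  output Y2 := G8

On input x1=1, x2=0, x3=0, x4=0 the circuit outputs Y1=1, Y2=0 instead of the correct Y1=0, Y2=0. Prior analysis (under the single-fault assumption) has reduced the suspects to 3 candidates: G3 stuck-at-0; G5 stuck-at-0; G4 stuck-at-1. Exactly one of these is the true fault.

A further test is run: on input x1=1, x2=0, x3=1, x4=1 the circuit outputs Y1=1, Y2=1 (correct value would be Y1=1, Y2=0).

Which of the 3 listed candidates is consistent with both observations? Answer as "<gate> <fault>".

G4 stuck-at-1

Evaluate each candidate on input x1=1, x2=0, x3=1, x4=1:
  G3 stuck-at-0: G0=1, G1=0, G2=0, G3=0 [stuck-at-0], G4=0, G5=0, G6=1, G7=0, G8=0 → Y1=1, Y2=0 — eliminated
  G5 stuck-at-0: G0=1, G1=0, G2=0, G3=1, G4=0, G5=0 [stuck-at-0], G6=1, G7=0, G8=0 → Y1=1, Y2=0 — eliminated
  G4 stuck-at-1: G0=1, G1=0, G2=0, G3=1, G4=1 [stuck-at-1], G5=0, G6=1, G7=1, G8=1 → Y1=1, Y2=1 — matches
Only G4 stuck-at-1 reproduces the observed Y1=1, Y2=1.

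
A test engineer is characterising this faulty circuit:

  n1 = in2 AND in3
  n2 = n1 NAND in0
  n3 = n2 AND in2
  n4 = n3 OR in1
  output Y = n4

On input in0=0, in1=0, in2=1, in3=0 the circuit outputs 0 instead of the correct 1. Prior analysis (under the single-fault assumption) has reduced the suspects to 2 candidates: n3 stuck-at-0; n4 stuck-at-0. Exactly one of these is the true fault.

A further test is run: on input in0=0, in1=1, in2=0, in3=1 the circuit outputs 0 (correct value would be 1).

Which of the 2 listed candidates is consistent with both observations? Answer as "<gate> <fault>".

n4 stuck-at-0

Evaluate each candidate on input in0=0, in1=1, in2=0, in3=1:
  n3 stuck-at-0: n1=0, n2=1, n3=0 [stuck-at-0], n4=1 → 1 — eliminated
  n4 stuck-at-0: n1=0, n2=1, n3=0, n4=0 [stuck-at-0] → 0 — matches
Only n4 stuck-at-0 reproduces the observed 0.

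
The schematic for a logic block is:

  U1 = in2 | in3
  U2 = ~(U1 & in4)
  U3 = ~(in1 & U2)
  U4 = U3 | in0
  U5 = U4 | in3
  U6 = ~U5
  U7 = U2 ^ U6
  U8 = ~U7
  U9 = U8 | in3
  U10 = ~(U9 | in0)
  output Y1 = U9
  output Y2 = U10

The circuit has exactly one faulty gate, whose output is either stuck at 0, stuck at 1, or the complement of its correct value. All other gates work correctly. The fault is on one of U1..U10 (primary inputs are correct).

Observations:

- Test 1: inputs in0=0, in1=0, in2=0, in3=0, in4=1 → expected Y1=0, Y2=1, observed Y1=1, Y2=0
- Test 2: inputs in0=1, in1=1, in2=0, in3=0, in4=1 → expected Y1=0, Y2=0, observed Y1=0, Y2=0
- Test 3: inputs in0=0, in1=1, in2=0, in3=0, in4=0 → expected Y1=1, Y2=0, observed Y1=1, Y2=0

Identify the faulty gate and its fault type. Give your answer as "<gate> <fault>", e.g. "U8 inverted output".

U3 stuck-at-0

Fault-free values for test 1 (in0=0, in1=0, in2=0, in3=0, in4=1): U1=0, U2=1, U3=1, U4=1, U5=1, U6=0, U7=1, U8=0, U9=0, U10=1, giving Y1=0, Y2=1. Observed Y1=1, Y2=0.
Test 1: faults giving observed Y1=1, Y2=0 are {U1 stuck-at-1, U1 inverted output, U2 stuck-at-0, U2 inverted output, U3 stuck-at-0, U3 inverted output, U4 stuck-at-0, U4 inverted output, U5 stuck-at-0, U5 inverted output, U6 stuck-at-1, U6 inverted output, U7 stuck-at-0, U7 inverted output, U8 stuck-at-1, U8 inverted output, U9 stuck-at-1, U9 inverted output}.
Test 2 (in0=1, in1=1, in2=0, in3=0, in4=1): fault-free U1=0, U2=1, U3=0, U4=1, U5=1, U6=0, U7=1, U8=0, U9=0, U10=0 → Y1=0, Y2=0; observed Y1=0, Y2=0. Eliminates U1 stuck-at-1, U1 inverted output, U2 stuck-at-0, U2 inverted output, U4 stuck-at-0, U4 inverted output, U5 stuck-at-0, U5 inverted output, U6 stuck-at-1, U6 inverted output, U7 stuck-at-0, U7 inverted output, U8 stuck-at-1, U8 inverted output, U9 stuck-at-1, U9 inverted output.
Test 3 (in0=0, in1=1, in2=0, in3=0, in4=0): fault-free U1=0, U2=1, U3=0, U4=0, U5=0, U6=1, U7=0, U8=1, U9=1, U10=0 → Y1=1, Y2=0; observed Y1=1, Y2=0. Eliminates U3 inverted output.
Only U3 stuck-at-0 is consistent with every test.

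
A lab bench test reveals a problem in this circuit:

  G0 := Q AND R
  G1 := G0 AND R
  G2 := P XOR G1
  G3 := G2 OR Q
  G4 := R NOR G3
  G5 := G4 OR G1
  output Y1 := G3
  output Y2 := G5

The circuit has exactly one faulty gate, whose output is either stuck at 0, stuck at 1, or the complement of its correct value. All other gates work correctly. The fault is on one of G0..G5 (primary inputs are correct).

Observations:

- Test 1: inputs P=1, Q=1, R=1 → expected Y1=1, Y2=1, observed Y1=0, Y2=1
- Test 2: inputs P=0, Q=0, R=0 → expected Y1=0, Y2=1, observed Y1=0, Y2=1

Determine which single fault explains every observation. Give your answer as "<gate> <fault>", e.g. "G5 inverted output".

G3 stuck-at-0

Fault-free values for test 1 (P=1, Q=1, R=1): G0=1, G1=1, G2=0, G3=1, G4=0, G5=1, giving Y1=1, Y2=1. Observed Y1=0, Y2=1.
Test 1: faults giving observed Y1=0, Y2=1 are {G3 stuck-at-0, G3 inverted output}.
Test 2 (P=0, Q=0, R=0): fault-free G0=0, G1=0, G2=0, G3=0, G4=1, G5=1 → Y1=0, Y2=1; observed Y1=0, Y2=1. Eliminates G3 inverted output.
Only G3 stuck-at-0 is consistent with every test.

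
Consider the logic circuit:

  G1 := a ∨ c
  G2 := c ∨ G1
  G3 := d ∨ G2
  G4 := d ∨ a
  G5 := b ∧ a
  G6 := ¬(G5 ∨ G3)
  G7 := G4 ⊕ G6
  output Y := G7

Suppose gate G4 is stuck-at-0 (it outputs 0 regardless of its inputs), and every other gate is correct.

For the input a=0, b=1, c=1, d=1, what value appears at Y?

Propagate with G4 forced: G1=1, G2=1, G3=1, G4=0 [stuck-at-0], G5=0, G6=0, G7=0.
So Y = 0. (Without the fault it would be 1.)

0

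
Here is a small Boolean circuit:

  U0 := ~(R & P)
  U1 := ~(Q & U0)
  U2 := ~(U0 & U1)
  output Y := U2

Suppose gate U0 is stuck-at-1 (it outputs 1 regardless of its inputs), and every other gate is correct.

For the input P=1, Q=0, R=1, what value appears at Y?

0

Propagate with U0 forced: U0=1 [stuck-at-1], U1=1, U2=0.
So Y = 0. (Without the fault it would be 1.)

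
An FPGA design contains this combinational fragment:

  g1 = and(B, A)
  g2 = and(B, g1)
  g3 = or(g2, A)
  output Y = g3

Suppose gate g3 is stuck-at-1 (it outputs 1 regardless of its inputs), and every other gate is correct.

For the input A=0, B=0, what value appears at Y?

Propagate with g3 forced: g1=0, g2=0, g3=1 [stuck-at-1].
So Y = 1. (Without the fault it would be 0.)

1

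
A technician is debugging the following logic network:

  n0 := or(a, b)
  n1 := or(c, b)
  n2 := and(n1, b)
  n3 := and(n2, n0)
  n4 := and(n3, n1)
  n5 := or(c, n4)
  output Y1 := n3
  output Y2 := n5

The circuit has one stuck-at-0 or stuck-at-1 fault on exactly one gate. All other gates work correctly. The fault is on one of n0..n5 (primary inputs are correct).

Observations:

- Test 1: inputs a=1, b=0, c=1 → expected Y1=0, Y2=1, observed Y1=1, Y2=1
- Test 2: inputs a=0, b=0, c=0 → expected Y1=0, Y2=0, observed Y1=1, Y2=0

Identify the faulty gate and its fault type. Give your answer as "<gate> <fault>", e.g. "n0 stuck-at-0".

Fault-free values for test 1 (a=1, b=0, c=1): n0=1, n1=1, n2=0, n3=0, n4=0, n5=1, giving Y1=0, Y2=1. Observed Y1=1, Y2=1.
Test 1: faults giving observed Y1=1, Y2=1 are {n2 stuck-at-1, n3 stuck-at-1}.
Test 2 (a=0, b=0, c=0): fault-free n0=0, n1=0, n2=0, n3=0, n4=0, n5=0 → Y1=0, Y2=0; observed Y1=1, Y2=0. Eliminates n2 stuck-at-1.
Only n3 stuck-at-1 is consistent with every test.

n3 stuck-at-1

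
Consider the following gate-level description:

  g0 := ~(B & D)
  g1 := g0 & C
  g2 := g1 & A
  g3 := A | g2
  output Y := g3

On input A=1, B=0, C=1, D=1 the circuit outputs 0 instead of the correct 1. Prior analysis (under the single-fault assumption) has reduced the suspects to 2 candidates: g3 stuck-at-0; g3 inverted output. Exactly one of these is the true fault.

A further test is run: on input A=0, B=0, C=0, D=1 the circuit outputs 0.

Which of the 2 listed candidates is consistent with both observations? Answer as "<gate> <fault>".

Evaluate each candidate on input A=0, B=0, C=0, D=1:
  g3 stuck-at-0: g0=1, g1=0, g2=0, g3=0 [stuck-at-0] → 0 — matches
  g3 inverted output: g0=1, g1=0, g2=0, g3=1 [inverted output] → 1 — eliminated
Only g3 stuck-at-0 reproduces the observed 0.

g3 stuck-at-0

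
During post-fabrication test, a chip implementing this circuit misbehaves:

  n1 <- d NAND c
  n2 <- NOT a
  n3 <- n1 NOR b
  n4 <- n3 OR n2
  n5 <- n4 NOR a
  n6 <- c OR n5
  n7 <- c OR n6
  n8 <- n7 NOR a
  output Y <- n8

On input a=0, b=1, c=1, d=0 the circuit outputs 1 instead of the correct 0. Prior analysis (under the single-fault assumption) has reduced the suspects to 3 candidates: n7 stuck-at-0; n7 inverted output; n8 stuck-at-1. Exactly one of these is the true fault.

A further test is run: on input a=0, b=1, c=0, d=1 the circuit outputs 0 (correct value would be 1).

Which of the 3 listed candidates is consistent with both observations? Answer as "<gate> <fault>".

n7 inverted output

Evaluate each candidate on input a=0, b=1, c=0, d=1:
  n7 stuck-at-0: n1=1, n2=1, n3=0, n4=1, n5=0, n6=0, n7=0 [stuck-at-0], n8=1 → 1 — eliminated
  n7 inverted output: n1=1, n2=1, n3=0, n4=1, n5=0, n6=0, n7=1 [inverted output], n8=0 → 0 — matches
  n8 stuck-at-1: n1=1, n2=1, n3=0, n4=1, n5=0, n6=0, n7=0, n8=1 [stuck-at-1] → 1 — eliminated
Only n7 inverted output reproduces the observed 0.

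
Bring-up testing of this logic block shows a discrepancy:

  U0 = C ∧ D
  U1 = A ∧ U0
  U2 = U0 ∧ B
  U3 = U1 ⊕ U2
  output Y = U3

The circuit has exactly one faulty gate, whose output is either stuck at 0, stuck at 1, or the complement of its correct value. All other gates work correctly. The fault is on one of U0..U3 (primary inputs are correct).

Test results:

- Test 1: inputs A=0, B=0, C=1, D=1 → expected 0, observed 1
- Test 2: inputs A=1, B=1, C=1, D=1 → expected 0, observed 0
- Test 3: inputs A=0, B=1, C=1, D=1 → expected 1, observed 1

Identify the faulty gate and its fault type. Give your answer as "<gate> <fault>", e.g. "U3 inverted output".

U2 stuck-at-1

Fault-free values for test 1 (A=0, B=0, C=1, D=1): U0=1, U1=0, U2=0, U3=0, giving Y=0. Observed 1.
Test 1: faults giving observed 1 are {U1 stuck-at-1, U1 inverted output, U2 stuck-at-1, U2 inverted output, U3 stuck-at-1, U3 inverted output}.
Test 2 (A=1, B=1, C=1, D=1): fault-free U0=1, U1=1, U2=1, U3=0 → 0; observed 0. Eliminates U1 inverted output, U2 inverted output, U3 stuck-at-1, U3 inverted output.
Test 3 (A=0, B=1, C=1, D=1): fault-free U0=1, U1=0, U2=1, U3=1 → 1; observed 1. Eliminates U1 stuck-at-1.
Only U2 stuck-at-1 is consistent with every test.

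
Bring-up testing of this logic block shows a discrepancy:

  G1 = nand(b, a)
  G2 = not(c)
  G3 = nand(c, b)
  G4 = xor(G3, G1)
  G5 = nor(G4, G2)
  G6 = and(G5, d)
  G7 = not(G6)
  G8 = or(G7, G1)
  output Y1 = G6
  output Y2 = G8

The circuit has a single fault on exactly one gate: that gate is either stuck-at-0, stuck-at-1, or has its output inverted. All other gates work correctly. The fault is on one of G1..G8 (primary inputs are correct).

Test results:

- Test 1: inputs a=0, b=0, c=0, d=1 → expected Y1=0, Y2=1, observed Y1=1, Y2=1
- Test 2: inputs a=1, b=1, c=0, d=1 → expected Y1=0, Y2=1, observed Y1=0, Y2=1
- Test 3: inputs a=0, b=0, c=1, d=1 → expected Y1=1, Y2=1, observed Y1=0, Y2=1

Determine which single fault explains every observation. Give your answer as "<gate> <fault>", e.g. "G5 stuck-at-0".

Fault-free values for test 1 (a=0, b=0, c=0, d=1): G1=1, G2=1, G3=1, G4=0, G5=0, G6=0, G7=1, G8=1, giving Y1=0, Y2=1. Observed Y1=1, Y2=1.
Test 1: faults giving observed Y1=1, Y2=1 are {G2 stuck-at-0, G2 inverted output, G5 stuck-at-1, G5 inverted output, G6 stuck-at-1, G6 inverted output}.
Test 2 (a=1, b=1, c=0, d=1): fault-free G1=0, G2=1, G3=1, G4=1, G5=0, G6=0, G7=1, G8=1 → Y1=0, Y2=1; observed Y1=0, Y2=1. Eliminates G5 stuck-at-1, G5 inverted output, G6 stuck-at-1, G6 inverted output.
Test 3 (a=0, b=0, c=1, d=1): fault-free G1=1, G2=0, G3=1, G4=0, G5=1, G6=1, G7=0, G8=1 → Y1=1, Y2=1; observed Y1=0, Y2=1. Eliminates G2 stuck-at-0.
Only G2 inverted output is consistent with every test.

G2 inverted output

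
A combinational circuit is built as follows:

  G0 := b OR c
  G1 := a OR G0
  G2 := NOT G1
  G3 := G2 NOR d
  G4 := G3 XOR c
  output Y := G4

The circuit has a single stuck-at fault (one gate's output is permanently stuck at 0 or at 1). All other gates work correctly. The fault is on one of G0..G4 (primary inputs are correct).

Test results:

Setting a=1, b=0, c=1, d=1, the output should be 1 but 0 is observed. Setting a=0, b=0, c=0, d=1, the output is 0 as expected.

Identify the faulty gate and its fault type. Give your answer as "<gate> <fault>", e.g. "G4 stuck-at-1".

G4 stuck-at-0

Fault-free values for test 1 (a=1, b=0, c=1, d=1): G0=1, G1=1, G2=0, G3=0, G4=1, giving Y=1. Observed 0.
Test 1: faults giving observed 0 are {G3 stuck-at-1, G4 stuck-at-0}.
Test 2 (a=0, b=0, c=0, d=1): fault-free G0=0, G1=0, G2=1, G3=0, G4=0 → 0; observed 0. Eliminates G3 stuck-at-1.
Only G4 stuck-at-0 is consistent with every test.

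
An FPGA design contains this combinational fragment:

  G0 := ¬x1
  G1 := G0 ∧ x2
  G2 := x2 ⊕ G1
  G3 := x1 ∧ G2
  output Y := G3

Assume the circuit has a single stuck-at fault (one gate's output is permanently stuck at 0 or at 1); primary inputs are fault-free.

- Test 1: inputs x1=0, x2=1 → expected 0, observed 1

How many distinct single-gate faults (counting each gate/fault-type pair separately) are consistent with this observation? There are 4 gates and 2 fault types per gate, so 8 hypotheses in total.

1

Fault-free: G0=1, G1=1, G2=0, G3=0 → 0. Observed 1.
  G0 stuck-at-0: output 0 ✗
  G0 stuck-at-1: output 0 ✗
  G1 stuck-at-0: output 0 ✗
  G1 stuck-at-1: output 0 ✗
  G2 stuck-at-0: output 0 ✗
  G2 stuck-at-1: output 0 ✗
  G3 stuck-at-0: output 0 ✗
  G3 stuck-at-1: output 1 ✓
Consistent faults: {G3 stuck-at-1} — 1 in all.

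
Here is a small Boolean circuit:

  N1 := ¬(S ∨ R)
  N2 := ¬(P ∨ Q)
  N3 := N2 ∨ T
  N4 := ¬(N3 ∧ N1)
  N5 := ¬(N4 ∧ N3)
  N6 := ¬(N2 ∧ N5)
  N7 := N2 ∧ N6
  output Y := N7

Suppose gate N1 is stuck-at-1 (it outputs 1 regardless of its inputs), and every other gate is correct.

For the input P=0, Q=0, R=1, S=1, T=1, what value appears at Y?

Propagate with N1 forced: N1=1 [stuck-at-1], N2=1, N3=1, N4=0, N5=1, N6=0, N7=0.
So Y = 0. (Without the fault it would be 1.)

0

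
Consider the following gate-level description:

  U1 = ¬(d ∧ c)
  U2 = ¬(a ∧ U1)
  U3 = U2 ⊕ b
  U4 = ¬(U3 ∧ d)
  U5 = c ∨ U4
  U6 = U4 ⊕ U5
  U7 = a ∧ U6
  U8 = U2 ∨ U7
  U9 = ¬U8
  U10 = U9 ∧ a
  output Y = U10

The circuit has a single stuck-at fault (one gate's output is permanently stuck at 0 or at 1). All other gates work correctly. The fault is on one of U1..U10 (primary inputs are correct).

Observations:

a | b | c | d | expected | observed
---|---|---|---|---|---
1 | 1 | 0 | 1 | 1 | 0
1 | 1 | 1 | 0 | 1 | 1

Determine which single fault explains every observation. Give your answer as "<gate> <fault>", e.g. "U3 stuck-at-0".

U5 stuck-at-1

Fault-free values for test 1 (a=1, b=1, c=0, d=1): U1=1, U2=0, U3=1, U4=0, U5=0, U6=0, U7=0, U8=0, U9=1, U10=1, giving Y=1. Observed 0.
Test 1: faults giving observed 0 are {U1 stuck-at-0, U2 stuck-at-1, U5 stuck-at-1, U6 stuck-at-1, U7 stuck-at-1, U8 stuck-at-1, U9 stuck-at-0, U10 stuck-at-0}.
Test 2 (a=1, b=1, c=1, d=0): fault-free U1=1, U2=0, U3=1, U4=1, U5=1, U6=0, U7=0, U8=0, U9=1, U10=1 → 1; observed 1. Eliminates U1 stuck-at-0, U2 stuck-at-1, U6 stuck-at-1, U7 stuck-at-1, U8 stuck-at-1, U9 stuck-at-0, U10 stuck-at-0.
Only U5 stuck-at-1 is consistent with every test.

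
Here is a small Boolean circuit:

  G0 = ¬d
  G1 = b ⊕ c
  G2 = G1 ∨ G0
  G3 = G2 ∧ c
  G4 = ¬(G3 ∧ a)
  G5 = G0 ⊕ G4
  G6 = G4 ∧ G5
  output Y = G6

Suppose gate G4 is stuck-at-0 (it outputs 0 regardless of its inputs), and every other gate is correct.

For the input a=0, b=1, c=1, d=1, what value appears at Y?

Propagate with G4 forced: G0=0, G1=0, G2=0, G3=0, G4=0 [stuck-at-0], G5=0, G6=0.
So Y = 0. (Without the fault it would be 1.)

0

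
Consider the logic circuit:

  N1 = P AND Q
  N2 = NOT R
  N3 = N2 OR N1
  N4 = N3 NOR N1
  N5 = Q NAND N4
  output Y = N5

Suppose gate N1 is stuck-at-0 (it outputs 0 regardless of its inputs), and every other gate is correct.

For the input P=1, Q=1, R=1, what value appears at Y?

0

Propagate with N1 forced: N1=0 [stuck-at-0], N2=0, N3=0, N4=1, N5=0.
So Y = 0. (Without the fault it would be 1.)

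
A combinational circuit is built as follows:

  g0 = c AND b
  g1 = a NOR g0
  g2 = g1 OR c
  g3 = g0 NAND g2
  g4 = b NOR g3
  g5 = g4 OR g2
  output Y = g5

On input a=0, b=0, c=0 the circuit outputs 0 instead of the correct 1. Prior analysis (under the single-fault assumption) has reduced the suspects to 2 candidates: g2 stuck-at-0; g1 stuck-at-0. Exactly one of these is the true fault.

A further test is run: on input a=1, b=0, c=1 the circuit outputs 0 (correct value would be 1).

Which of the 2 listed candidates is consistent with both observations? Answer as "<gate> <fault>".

Evaluate each candidate on input a=1, b=0, c=1:
  g2 stuck-at-0: g0=0, g1=0, g2=0 [stuck-at-0], g3=1, g4=0, g5=0 → 0 — matches
  g1 stuck-at-0: g0=0, g1=0 [stuck-at-0], g2=1, g3=1, g4=0, g5=1 → 1 — eliminated
Only g2 stuck-at-0 reproduces the observed 0.

g2 stuck-at-0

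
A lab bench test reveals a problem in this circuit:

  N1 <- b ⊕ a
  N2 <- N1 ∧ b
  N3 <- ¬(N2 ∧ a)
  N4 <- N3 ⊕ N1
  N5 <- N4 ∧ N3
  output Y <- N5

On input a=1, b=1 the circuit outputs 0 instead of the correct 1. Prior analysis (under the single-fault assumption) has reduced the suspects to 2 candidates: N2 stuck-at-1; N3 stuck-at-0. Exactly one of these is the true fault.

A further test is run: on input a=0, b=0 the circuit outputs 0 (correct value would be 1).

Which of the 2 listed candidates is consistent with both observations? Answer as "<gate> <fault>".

Evaluate each candidate on input a=0, b=0:
  N2 stuck-at-1: N1=0, N2=1 [stuck-at-1], N3=1, N4=1, N5=1 → 1 — eliminated
  N3 stuck-at-0: N1=0, N2=0, N3=0 [stuck-at-0], N4=0, N5=0 → 0 — matches
Only N3 stuck-at-0 reproduces the observed 0.

N3 stuck-at-0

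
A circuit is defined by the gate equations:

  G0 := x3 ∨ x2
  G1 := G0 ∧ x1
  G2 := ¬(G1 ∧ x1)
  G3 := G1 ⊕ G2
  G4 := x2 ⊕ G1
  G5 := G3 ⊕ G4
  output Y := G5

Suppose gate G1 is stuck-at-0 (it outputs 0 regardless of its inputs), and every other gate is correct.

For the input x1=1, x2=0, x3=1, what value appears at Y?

Propagate with G1 forced: G0=1, G1=0 [stuck-at-0], G2=1, G3=1, G4=0, G5=1.
So Y = 1. (Without the fault it would be 0.)

1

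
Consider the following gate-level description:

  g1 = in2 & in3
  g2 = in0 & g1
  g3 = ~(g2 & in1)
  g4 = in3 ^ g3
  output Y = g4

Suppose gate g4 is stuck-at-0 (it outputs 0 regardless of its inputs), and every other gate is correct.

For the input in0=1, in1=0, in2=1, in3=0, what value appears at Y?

Propagate with g4 forced: g1=0, g2=0, g3=1, g4=0 [stuck-at-0].
So Y = 0. (Without the fault it would be 1.)

0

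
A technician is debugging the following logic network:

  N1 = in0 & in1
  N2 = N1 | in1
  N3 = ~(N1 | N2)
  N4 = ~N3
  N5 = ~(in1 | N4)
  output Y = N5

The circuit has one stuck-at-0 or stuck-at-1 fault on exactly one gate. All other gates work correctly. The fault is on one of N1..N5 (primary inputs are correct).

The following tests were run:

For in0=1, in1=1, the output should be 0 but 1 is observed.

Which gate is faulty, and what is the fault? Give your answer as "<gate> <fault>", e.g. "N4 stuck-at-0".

N5 stuck-at-1

Fault-free values for test 1 (in0=1, in1=1): N1=1, N2=1, N3=0, N4=1, N5=0, giving Y=0. Observed 1.
Test 1: faults giving observed 1 are {N5 stuck-at-1}.
Only N5 stuck-at-1 is consistent with every test.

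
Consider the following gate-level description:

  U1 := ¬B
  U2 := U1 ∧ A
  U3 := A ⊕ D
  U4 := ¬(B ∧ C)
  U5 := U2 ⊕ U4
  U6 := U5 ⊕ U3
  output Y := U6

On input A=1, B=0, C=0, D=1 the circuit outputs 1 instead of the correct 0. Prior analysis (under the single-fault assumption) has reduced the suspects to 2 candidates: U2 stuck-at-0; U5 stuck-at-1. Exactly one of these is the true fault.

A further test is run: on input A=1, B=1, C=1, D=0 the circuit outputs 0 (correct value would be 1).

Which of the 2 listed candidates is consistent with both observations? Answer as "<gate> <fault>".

Evaluate each candidate on input A=1, B=1, C=1, D=0:
  U2 stuck-at-0: U1=0, U2=0 [stuck-at-0], U3=1, U4=0, U5=0, U6=1 → 1 — eliminated
  U5 stuck-at-1: U1=0, U2=0, U3=1, U4=0, U5=1 [stuck-at-1], U6=0 → 0 — matches
Only U5 stuck-at-1 reproduces the observed 0.

U5 stuck-at-1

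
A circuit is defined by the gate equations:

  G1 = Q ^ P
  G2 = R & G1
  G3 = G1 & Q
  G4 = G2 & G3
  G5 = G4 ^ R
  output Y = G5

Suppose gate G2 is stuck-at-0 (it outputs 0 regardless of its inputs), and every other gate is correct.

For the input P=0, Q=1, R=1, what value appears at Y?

Propagate with G2 forced: G1=1, G2=0 [stuck-at-0], G3=1, G4=0, G5=1.
So Y = 1. (Without the fault it would be 0.)

1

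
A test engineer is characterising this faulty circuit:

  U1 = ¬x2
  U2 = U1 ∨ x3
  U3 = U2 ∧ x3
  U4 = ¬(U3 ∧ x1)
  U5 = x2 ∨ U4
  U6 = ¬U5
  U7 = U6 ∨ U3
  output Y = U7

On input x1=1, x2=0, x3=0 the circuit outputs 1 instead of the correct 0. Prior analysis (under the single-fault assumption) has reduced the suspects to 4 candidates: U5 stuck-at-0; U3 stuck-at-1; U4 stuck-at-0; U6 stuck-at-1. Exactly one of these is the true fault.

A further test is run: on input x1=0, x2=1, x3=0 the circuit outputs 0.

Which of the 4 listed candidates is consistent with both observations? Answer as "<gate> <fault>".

U4 stuck-at-0

Evaluate each candidate on input x1=0, x2=1, x3=0:
  U5 stuck-at-0: U1=0, U2=0, U3=0, U4=1, U5=0 [stuck-at-0], U6=1, U7=1 → 1 — eliminated
  U3 stuck-at-1: U1=0, U2=0, U3=1 [stuck-at-1], U4=1, U5=1, U6=0, U7=1 → 1 — eliminated
  U4 stuck-at-0: U1=0, U2=0, U3=0, U4=0 [stuck-at-0], U5=1, U6=0, U7=0 → 0 — matches
  U6 stuck-at-1: U1=0, U2=0, U3=0, U4=1, U5=1, U6=1 [stuck-at-1], U7=1 → 1 — eliminated
Only U4 stuck-at-0 reproduces the observed 0.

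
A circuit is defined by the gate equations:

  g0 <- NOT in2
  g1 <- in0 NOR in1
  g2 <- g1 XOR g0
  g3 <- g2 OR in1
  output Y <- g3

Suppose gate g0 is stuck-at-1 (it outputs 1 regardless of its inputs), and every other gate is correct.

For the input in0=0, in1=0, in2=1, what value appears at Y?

Propagate with g0 forced: g0=1 [stuck-at-1], g1=1, g2=0, g3=0.
So Y = 0. (Without the fault it would be 1.)

0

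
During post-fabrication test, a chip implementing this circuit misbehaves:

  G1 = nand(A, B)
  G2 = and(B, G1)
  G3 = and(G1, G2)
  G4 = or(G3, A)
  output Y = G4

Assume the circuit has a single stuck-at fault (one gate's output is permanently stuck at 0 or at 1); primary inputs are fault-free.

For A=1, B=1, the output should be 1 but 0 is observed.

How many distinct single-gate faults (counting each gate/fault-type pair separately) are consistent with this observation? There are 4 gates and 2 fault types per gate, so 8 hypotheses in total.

Fault-free: G1=0, G2=0, G3=0, G4=1 → 1. Observed 0.
  G1 stuck-at-0: output 1 ✗
  G1 stuck-at-1: output 1 ✗
  G2 stuck-at-0: output 1 ✗
  G2 stuck-at-1: output 1 ✗
  G3 stuck-at-0: output 1 ✗
  G3 stuck-at-1: output 1 ✗
  G4 stuck-at-0: output 0 ✓
  G4 stuck-at-1: output 1 ✗
Consistent faults: {G4 stuck-at-0} — 1 in all.

1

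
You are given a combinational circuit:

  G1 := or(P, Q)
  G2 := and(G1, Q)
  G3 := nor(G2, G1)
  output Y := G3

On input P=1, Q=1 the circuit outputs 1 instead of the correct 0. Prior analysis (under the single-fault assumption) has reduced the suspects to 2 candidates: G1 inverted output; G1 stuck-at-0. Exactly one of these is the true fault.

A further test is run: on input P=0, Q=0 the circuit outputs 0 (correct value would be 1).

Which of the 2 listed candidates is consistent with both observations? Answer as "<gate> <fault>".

G1 inverted output

Evaluate each candidate on input P=0, Q=0:
  G1 inverted output: G1=1 [inverted output], G2=0, G3=0 → 0 — matches
  G1 stuck-at-0: G1=0 [stuck-at-0], G2=0, G3=1 → 1 — eliminated
Only G1 inverted output reproduces the observed 0.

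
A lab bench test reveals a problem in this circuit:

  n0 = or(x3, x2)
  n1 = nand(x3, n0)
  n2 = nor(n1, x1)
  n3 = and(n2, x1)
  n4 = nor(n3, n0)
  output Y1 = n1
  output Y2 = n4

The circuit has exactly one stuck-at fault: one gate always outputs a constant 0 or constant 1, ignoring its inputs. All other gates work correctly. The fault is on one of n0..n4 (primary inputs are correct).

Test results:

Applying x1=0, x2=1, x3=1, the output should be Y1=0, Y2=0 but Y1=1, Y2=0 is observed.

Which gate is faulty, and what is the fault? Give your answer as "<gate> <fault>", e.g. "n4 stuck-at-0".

Fault-free values for test 1 (x1=0, x2=1, x3=1): n0=1, n1=0, n2=1, n3=0, n4=0, giving Y1=0, Y2=0. Observed Y1=1, Y2=0.
Test 1: faults giving observed Y1=1, Y2=0 are {n1 stuck-at-1}.
Only n1 stuck-at-1 is consistent with every test.

n1 stuck-at-1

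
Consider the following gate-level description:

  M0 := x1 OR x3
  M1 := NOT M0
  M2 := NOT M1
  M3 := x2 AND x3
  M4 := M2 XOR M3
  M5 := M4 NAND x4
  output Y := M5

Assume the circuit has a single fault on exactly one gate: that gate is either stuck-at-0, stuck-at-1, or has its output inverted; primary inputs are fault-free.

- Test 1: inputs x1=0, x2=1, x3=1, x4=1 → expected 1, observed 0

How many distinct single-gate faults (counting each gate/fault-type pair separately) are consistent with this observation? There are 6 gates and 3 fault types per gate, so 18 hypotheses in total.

Fault-free: M0=1, M1=0, M2=1, M3=1, M4=0, M5=1 → 1. Observed 0.
  M0: stuck-at-0, inverted output ✓; others ✗
  M1: stuck-at-1, inverted output ✓; others ✗
  M2: stuck-at-0, inverted output ✓; others ✗
  M3: stuck-at-0, inverted output ✓; others ✗
  M4: stuck-at-1, inverted output ✓; others ✗
  M5: stuck-at-0, inverted output ✓; others ✗
Consistent faults: {M0 stuck-at-0, M0 inverted output, M1 stuck-at-1, M1 inverted output, M2 stuck-at-0, M2 inverted output, M3 stuck-at-0, M3 inverted output, M4 stuck-at-1, M4 inverted output, M5 stuck-at-0, M5 inverted output} — 12 in all.

12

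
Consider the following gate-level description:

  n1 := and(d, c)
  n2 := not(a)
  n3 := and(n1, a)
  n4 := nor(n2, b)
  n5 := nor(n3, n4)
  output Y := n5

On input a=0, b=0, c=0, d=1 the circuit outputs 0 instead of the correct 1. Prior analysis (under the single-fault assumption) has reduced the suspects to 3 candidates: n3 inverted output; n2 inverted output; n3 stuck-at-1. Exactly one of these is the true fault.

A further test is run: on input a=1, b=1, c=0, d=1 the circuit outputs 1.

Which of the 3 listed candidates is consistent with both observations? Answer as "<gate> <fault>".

Evaluate each candidate on input a=1, b=1, c=0, d=1:
  n3 inverted output: n1=0, n2=0, n3=1 [inverted output], n4=0, n5=0 → 0 — eliminated
  n2 inverted output: n1=0, n2=1 [inverted output], n3=0, n4=0, n5=1 → 1 — matches
  n3 stuck-at-1: n1=0, n2=0, n3=1 [stuck-at-1], n4=0, n5=0 → 0 — eliminated
Only n2 inverted output reproduces the observed 1.

n2 inverted output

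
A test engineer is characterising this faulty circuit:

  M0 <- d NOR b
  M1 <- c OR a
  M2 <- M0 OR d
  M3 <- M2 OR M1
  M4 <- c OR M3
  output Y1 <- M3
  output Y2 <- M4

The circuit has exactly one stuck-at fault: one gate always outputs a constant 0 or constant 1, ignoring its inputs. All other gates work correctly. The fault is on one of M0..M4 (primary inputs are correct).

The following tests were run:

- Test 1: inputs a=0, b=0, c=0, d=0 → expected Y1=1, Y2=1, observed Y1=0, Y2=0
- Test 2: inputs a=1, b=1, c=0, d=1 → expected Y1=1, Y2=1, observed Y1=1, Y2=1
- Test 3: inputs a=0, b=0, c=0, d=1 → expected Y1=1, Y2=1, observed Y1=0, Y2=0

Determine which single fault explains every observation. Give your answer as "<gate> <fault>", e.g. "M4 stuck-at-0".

M2 stuck-at-0

Fault-free values for test 1 (a=0, b=0, c=0, d=0): M0=1, M1=0, M2=1, M3=1, M4=1, giving Y1=1, Y2=1. Observed Y1=0, Y2=0.
Test 1: faults giving observed Y1=0, Y2=0 are {M0 stuck-at-0, M2 stuck-at-0, M3 stuck-at-0}.
Test 2 (a=1, b=1, c=0, d=1): fault-free M0=0, M1=1, M2=1, M3=1, M4=1 → Y1=1, Y2=1; observed Y1=1, Y2=1. Eliminates M3 stuck-at-0.
Test 3 (a=0, b=0, c=0, d=1): fault-free M0=0, M1=0, M2=1, M3=1, M4=1 → Y1=1, Y2=1; observed Y1=0, Y2=0. Eliminates M0 stuck-at-0.
Only M2 stuck-at-0 is consistent with every test.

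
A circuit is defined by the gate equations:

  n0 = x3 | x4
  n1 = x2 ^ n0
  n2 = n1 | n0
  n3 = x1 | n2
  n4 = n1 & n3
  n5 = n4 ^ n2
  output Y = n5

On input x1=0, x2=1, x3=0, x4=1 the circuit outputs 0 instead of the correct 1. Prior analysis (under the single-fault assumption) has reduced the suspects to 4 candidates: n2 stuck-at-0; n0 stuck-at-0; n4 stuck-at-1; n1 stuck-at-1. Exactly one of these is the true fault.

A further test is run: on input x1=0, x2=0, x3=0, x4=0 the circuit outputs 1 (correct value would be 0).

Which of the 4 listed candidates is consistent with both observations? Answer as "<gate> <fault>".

Evaluate each candidate on input x1=0, x2=0, x3=0, x4=0:
  n2 stuck-at-0: n0=0, n1=0, n2=0 [stuck-at-0], n3=0, n4=0, n5=0 → 0 — eliminated
  n0 stuck-at-0: n0=0 [stuck-at-0], n1=0, n2=0, n3=0, n4=0, n5=0 → 0 — eliminated
  n4 stuck-at-1: n0=0, n1=0, n2=0, n3=0, n4=1 [stuck-at-1], n5=1 → 1 — matches
  n1 stuck-at-1: n0=0, n1=1 [stuck-at-1], n2=1, n3=1, n4=1, n5=0 → 0 — eliminated
Only n4 stuck-at-1 reproduces the observed 1.

n4 stuck-at-1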